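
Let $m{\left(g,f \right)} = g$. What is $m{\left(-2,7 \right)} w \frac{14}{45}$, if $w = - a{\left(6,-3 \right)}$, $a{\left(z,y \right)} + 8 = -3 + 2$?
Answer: $- \frac{28}{5} \approx -5.6$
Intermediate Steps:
$a{\left(z,y \right)} = -9$ ($a{\left(z,y \right)} = -8 + \left(-3 + 2\right) = -8 - 1 = -9$)
$w = 9$ ($w = \left(-1\right) \left(-9\right) = 9$)
$m{\left(-2,7 \right)} w \frac{14}{45} = \left(-2\right) 9 \cdot \frac{14}{45} = - 18 \cdot 14 \cdot \frac{1}{45} = \left(-18\right) \frac{14}{45} = - \frac{28}{5}$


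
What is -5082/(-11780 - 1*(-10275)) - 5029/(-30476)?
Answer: 23206811/6552340 ≈ 3.5418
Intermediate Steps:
-5082/(-11780 - 1*(-10275)) - 5029/(-30476) = -5082/(-11780 + 10275) - 5029*(-1/30476) = -5082/(-1505) + 5029/30476 = -5082*(-1/1505) + 5029/30476 = 726/215 + 5029/30476 = 23206811/6552340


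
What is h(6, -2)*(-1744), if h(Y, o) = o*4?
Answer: 13952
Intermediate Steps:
h(Y, o) = 4*o
h(6, -2)*(-1744) = (4*(-2))*(-1744) = -8*(-1744) = 13952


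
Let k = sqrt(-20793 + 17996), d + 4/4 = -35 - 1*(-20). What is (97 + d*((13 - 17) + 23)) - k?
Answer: -207 - I*sqrt(2797) ≈ -207.0 - 52.887*I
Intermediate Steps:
d = -16 (d = -1 + (-35 - 1*(-20)) = -1 + (-35 + 20) = -1 - 15 = -16)
k = I*sqrt(2797) (k = sqrt(-2797) = I*sqrt(2797) ≈ 52.887*I)
(97 + d*((13 - 17) + 23)) - k = (97 - 16*((13 - 17) + 23)) - I*sqrt(2797) = (97 - 16*(-4 + 23)) - I*sqrt(2797) = (97 - 16*19) - I*sqrt(2797) = (97 - 304) - I*sqrt(2797) = -207 - I*sqrt(2797)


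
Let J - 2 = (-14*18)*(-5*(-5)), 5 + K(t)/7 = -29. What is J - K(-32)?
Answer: -6060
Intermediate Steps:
K(t) = -238 (K(t) = -35 + 7*(-29) = -35 - 203 = -238)
J = -6298 (J = 2 + (-14*18)*(-5*(-5)) = 2 - 252*25 = 2 - 6300 = -6298)
J - K(-32) = -6298 - 1*(-238) = -6298 + 238 = -6060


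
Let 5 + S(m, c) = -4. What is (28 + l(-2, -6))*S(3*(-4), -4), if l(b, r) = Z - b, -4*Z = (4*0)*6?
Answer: -270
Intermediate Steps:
S(m, c) = -9 (S(m, c) = -5 - 4 = -9)
Z = 0 (Z = -4*0*6/4 = -0*6 = -¼*0 = 0)
l(b, r) = -b (l(b, r) = 0 - b = -b)
(28 + l(-2, -6))*S(3*(-4), -4) = (28 - 1*(-2))*(-9) = (28 + 2)*(-9) = 30*(-9) = -270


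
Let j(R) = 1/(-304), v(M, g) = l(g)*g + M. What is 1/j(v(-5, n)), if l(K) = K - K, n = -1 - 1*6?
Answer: -304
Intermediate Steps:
n = -7 (n = -1 - 6 = -7)
l(K) = 0
v(M, g) = M (v(M, g) = 0*g + M = 0 + M = M)
j(R) = -1/304
1/j(v(-5, n)) = 1/(-1/304) = -304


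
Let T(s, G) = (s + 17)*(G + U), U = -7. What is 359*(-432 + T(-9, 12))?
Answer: -140728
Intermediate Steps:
T(s, G) = (-7 + G)*(17 + s) (T(s, G) = (s + 17)*(G - 7) = (17 + s)*(-7 + G) = (-7 + G)*(17 + s))
359*(-432 + T(-9, 12)) = 359*(-432 + (-119 - 7*(-9) + 17*12 + 12*(-9))) = 359*(-432 + (-119 + 63 + 204 - 108)) = 359*(-432 + 40) = 359*(-392) = -140728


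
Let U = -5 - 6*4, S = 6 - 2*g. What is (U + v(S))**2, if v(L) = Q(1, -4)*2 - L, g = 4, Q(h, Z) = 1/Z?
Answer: 3025/4 ≈ 756.25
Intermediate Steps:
Q(h, Z) = 1/Z
S = -2 (S = 6 - 2*4 = 6 - 8 = -2)
v(L) = -1/2 - L (v(L) = 2/(-4) - L = -1/4*2 - L = -1/2 - L)
U = -29 (U = -5 - 24 = -29)
(U + v(S))**2 = (-29 + (-1/2 - 1*(-2)))**2 = (-29 + (-1/2 + 2))**2 = (-29 + 3/2)**2 = (-55/2)**2 = 3025/4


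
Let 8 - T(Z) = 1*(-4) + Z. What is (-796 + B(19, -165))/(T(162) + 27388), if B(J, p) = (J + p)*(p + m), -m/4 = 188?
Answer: 66543/13619 ≈ 4.8860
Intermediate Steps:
T(Z) = 12 - Z (T(Z) = 8 - (1*(-4) + Z) = 8 - (-4 + Z) = 8 + (4 - Z) = 12 - Z)
m = -752 (m = -4*188 = -752)
B(J, p) = (-752 + p)*(J + p) (B(J, p) = (J + p)*(p - 752) = (J + p)*(-752 + p) = (-752 + p)*(J + p))
(-796 + B(19, -165))/(T(162) + 27388) = (-796 + ((-165)² - 752*19 - 752*(-165) + 19*(-165)))/((12 - 1*162) + 27388) = (-796 + (27225 - 14288 + 124080 - 3135))/((12 - 162) + 27388) = (-796 + 133882)/(-150 + 27388) = 133086/27238 = 133086*(1/27238) = 66543/13619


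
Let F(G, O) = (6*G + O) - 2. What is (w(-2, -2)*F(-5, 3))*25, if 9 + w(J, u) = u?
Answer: 7975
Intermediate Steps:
w(J, u) = -9 + u
F(G, O) = -2 + O + 6*G (F(G, O) = (O + 6*G) - 2 = -2 + O + 6*G)
(w(-2, -2)*F(-5, 3))*25 = ((-9 - 2)*(-2 + 3 + 6*(-5)))*25 = -11*(-2 + 3 - 30)*25 = -11*(-29)*25 = 319*25 = 7975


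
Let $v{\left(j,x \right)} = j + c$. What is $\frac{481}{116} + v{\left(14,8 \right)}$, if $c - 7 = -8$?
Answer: $\frac{1989}{116} \approx 17.147$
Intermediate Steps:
$c = -1$ ($c = 7 - 8 = -1$)
$v{\left(j,x \right)} = -1 + j$ ($v{\left(j,x \right)} = j - 1 = -1 + j$)
$\frac{481}{116} + v{\left(14,8 \right)} = \frac{481}{116} + \left(-1 + 14\right) = 481 \cdot \frac{1}{116} + 13 = \frac{481}{116} + 13 = \frac{1989}{116}$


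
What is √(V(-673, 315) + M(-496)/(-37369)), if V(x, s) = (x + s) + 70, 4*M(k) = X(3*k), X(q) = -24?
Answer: I*√402175118154/37369 ≈ 16.971*I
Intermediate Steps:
M(k) = -6 (M(k) = (¼)*(-24) = -6)
V(x, s) = 70 + s + x (V(x, s) = (s + x) + 70 = 70 + s + x)
√(V(-673, 315) + M(-496)/(-37369)) = √((70 + 315 - 673) - 6/(-37369)) = √(-288 - 6*(-1/37369)) = √(-288 + 6/37369) = √(-10762266/37369) = I*√402175118154/37369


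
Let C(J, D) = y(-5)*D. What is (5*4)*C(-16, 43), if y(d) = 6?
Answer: 5160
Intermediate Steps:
C(J, D) = 6*D
(5*4)*C(-16, 43) = (5*4)*(6*43) = 20*258 = 5160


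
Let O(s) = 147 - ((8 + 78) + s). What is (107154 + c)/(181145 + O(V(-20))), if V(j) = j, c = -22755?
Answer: 84399/181226 ≈ 0.46571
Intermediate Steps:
O(s) = 61 - s (O(s) = 147 - (86 + s) = 147 + (-86 - s) = 61 - s)
(107154 + c)/(181145 + O(V(-20))) = (107154 - 22755)/(181145 + (61 - 1*(-20))) = 84399/(181145 + (61 + 20)) = 84399/(181145 + 81) = 84399/181226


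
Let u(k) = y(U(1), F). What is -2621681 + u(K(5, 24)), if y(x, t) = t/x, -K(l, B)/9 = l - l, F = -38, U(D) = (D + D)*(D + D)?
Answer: -5243381/2 ≈ -2.6217e+6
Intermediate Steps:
U(D) = 4*D² (U(D) = (2*D)*(2*D) = 4*D²)
K(l, B) = 0 (K(l, B) = -9*(l - l) = -9*0 = 0)
u(k) = -19/2 (u(k) = -38/(4*1²) = -38/(4*1) = -38/4 = -38*¼ = -19/2)
-2621681 + u(K(5, 24)) = -2621681 - 19/2 = -5243381/2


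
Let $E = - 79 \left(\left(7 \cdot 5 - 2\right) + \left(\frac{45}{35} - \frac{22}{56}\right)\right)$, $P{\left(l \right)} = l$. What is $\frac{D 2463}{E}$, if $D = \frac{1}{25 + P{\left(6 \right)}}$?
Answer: $- \frac{68964}{2324101} \approx -0.029673$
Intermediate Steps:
$D = \frac{1}{31}$ ($D = \frac{1}{25 + 6} = \frac{1}{31} \approx 0.032258$)
$E = - \frac{74971}{28}$ ($E = - 79 \left(\left(35 - 2\right) + \left(45 \cdot \frac{1}{35} - \frac{11}{28}\right)\right) = - 79 \left(33 + \left(\frac{9}{7} - \frac{11}{28}\right)\right) = - 79 \left(33 + \frac{25}{28}\right) = \left(-79\right) \frac{949}{28} = - \frac{74971}{28} \approx -2677.5$)
$\frac{D 2463}{E} = \frac{\frac{1}{31} \cdot 2463}{- \frac{74971}{28}} = \frac{2463}{31} \left(- \frac{28}{74971}\right) = - \frac{68964}{2324101}$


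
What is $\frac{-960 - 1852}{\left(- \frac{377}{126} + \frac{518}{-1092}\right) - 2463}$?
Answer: $\frac{575757}{505009} \approx 1.1401$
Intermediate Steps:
$\frac{-960 - 1852}{\left(- \frac{377}{126} + \frac{518}{-1092}\right) - 2463} = - \frac{2812}{\left(\left(-377\right) \frac{1}{126} + 518 \left(- \frac{1}{1092}\right)\right) - 2463} = - \frac{2812}{\left(- \frac{377}{126} - \frac{37}{78}\right) - 2463} = - \frac{2812}{- \frac{2839}{819} - 2463} = - \frac{2812}{- \frac{2020036}{819}} = \left(-2812\right) \left(- \frac{819}{2020036}\right) = \frac{575757}{505009}$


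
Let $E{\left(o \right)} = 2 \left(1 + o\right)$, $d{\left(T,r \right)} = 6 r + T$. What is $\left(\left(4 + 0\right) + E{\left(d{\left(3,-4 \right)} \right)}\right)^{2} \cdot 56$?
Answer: $72576$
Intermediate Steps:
$d{\left(T,r \right)} = T + 6 r$
$E{\left(o \right)} = 2 + 2 o$
$\left(\left(4 + 0\right) + E{\left(d{\left(3,-4 \right)} \right)}\right)^{2} \cdot 56 = \left(\left(4 + 0\right) + \left(2 + 2 \left(3 + 6 \left(-4\right)\right)\right)\right)^{2} \cdot 56 = \left(4 + \left(2 + 2 \left(3 - 24\right)\right)\right)^{2} \cdot 56 = \left(4 + \left(2 + 2 \left(-21\right)\right)\right)^{2} \cdot 56 = \left(4 + \left(2 - 42\right)\right)^{2} \cdot 56 = \left(4 - 40\right)^{2} \cdot 56 = \left(-36\right)^{2} \cdot 56 = 1296 \cdot 56 = 72576$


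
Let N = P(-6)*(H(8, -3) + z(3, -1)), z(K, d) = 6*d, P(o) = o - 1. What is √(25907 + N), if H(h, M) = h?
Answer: 3*√2877 ≈ 160.91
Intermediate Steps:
P(o) = -1 + o
N = -14 (N = (-1 - 6)*(8 + 6*(-1)) = -7*(8 - 6) = -7*2 = -14)
√(25907 + N) = √(25907 - 14) = √25893 = 3*√2877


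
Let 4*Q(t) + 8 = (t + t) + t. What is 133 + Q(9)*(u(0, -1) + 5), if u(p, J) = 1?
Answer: 323/2 ≈ 161.50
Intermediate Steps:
Q(t) = -2 + 3*t/4 (Q(t) = -2 + ((t + t) + t)/4 = -2 + (2*t + t)/4 = -2 + (3*t)/4 = -2 + 3*t/4)
133 + Q(9)*(u(0, -1) + 5) = 133 + (-2 + (3/4)*9)*(1 + 5) = 133 + (-2 + 27/4)*6 = 133 + (19/4)*6 = 133 + 57/2 = 323/2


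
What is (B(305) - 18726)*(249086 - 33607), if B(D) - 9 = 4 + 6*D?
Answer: -3637931957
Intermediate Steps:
B(D) = 13 + 6*D (B(D) = 9 + (4 + 6*D) = 13 + 6*D)
(B(305) - 18726)*(249086 - 33607) = ((13 + 6*305) - 18726)*(249086 - 33607) = ((13 + 1830) - 18726)*215479 = (1843 - 18726)*215479 = -16883*215479 = -3637931957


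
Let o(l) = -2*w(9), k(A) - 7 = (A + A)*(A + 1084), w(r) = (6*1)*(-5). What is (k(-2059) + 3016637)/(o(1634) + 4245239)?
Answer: 7031694/4245299 ≈ 1.6563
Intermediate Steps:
w(r) = -30 (w(r) = 6*(-5) = -30)
k(A) = 7 + 2*A*(1084 + A) (k(A) = 7 + (A + A)*(A + 1084) = 7 + (2*A)*(1084 + A) = 7 + 2*A*(1084 + A))
o(l) = 60 (o(l) = -2*(-30) = 60)
(k(-2059) + 3016637)/(o(1634) + 4245239) = ((7 + 2*(-2059)² + 2168*(-2059)) + 3016637)/(60 + 4245239) = ((7 + 2*4239481 - 4463912) + 3016637)/4245299 = ((7 + 8478962 - 4463912) + 3016637)*(1/4245299) = (4015057 + 3016637)*(1/4245299) = 7031694*(1/4245299) = 7031694/4245299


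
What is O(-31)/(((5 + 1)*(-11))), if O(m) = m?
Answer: 31/66 ≈ 0.46970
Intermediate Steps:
O(-31)/(((5 + 1)*(-11))) = -31*(-1/(11*(5 + 1))) = -31/(6*(-11)) = -31/(-66) = -31*(-1/66) = 31/66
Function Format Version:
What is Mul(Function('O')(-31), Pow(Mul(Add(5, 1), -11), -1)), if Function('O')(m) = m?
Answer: Rational(31, 66) ≈ 0.46970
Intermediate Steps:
Mul(Function('O')(-31), Pow(Mul(Add(5, 1), -11), -1)) = Mul(-31, Pow(Mul(Add(5, 1), -11), -1)) = Mul(-31, Pow(Mul(6, -11), -1)) = Mul(-31, Pow(-66, -1)) = Mul(-31, Rational(-1, 66)) = Rational(31, 66)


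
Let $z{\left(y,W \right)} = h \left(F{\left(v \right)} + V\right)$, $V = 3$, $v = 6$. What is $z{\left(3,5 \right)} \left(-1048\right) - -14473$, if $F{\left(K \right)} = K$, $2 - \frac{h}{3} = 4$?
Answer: $71065$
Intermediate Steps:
$h = -6$ ($h = 6 - 12 = -6$)
$z{\left(y,W \right)} = -54$ ($z{\left(y,W \right)} = - 6 \left(6 + 3\right) = \left(-6\right) 9 = -54$)
$z{\left(3,5 \right)} \left(-1048\right) - -14473 = \left(-54\right) \left(-1048\right) - -14473 = 56592 + 14473 = 71065$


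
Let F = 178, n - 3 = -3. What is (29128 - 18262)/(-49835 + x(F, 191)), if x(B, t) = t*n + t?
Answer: -1811/8274 ≈ -0.21888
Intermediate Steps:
n = 0 (n = 3 - 3 = 0)
x(B, t) = t (x(B, t) = t*0 + t = 0 + t = t)
(29128 - 18262)/(-49835 + x(F, 191)) = (29128 - 18262)/(-49835 + 191) = 10866/(-49644) = 10866*(-1/49644) = -1811/8274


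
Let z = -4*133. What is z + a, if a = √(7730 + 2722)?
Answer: -532 + 2*√2613 ≈ -429.77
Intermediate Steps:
a = 2*√2613 (a = √10452 = 2*√2613 ≈ 102.23)
z = -532
z + a = -532 + 2*√2613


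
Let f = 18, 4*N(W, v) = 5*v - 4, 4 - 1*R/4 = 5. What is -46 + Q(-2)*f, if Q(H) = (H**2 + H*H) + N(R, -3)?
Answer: 25/2 ≈ 12.500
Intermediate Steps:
R = -4 (R = 16 - 4*5 = 16 - 20 = -4)
N(W, v) = -1 + 5*v/4 (N(W, v) = (5*v - 4)/4 = (-4 + 5*v)/4 = -1 + 5*v/4)
Q(H) = -19/4 + 2*H**2 (Q(H) = (H**2 + H*H) + (-1 + (5/4)*(-3)) = (H**2 + H**2) + (-1 - 15/4) = 2*H**2 - 19/4 = -19/4 + 2*H**2)
-46 + Q(-2)*f = -46 + (-19/4 + 2*(-2)**2)*18 = -46 + (-19/4 + 2*4)*18 = -46 + (-19/4 + 8)*18 = -46 + (13/4)*18 = -46 + 117/2 = 25/2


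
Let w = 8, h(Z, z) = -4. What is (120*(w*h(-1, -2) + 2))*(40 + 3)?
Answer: -154800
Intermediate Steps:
(120*(w*h(-1, -2) + 2))*(40 + 3) = (120*(8*(-4) + 2))*(40 + 3) = (120*(-32 + 2))*43 = (120*(-30))*43 = -3600*43 = -154800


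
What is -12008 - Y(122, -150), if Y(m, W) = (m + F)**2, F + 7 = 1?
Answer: -25464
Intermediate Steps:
F = -6 (F = -7 + 1 = -6)
Y(m, W) = (-6 + m)**2 (Y(m, W) = (m - 6)**2 = (-6 + m)**2)
-12008 - Y(122, -150) = -12008 - (-6 + 122)**2 = -12008 - 1*116**2 = -12008 - 1*13456 = -12008 - 13456 = -25464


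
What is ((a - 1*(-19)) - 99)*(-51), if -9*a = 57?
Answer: 4403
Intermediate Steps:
a = -19/3 (a = -1/9*57 = -19/3 ≈ -6.3333)
((a - 1*(-19)) - 99)*(-51) = ((-19/3 - 1*(-19)) - 99)*(-51) = ((-19/3 + 19) - 99)*(-51) = (38/3 - 99)*(-51) = -259/3*(-51) = 4403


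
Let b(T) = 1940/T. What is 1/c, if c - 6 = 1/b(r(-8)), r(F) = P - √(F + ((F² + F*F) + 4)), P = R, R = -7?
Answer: 4513604/27065313 + 776*√31/27065313 ≈ 0.16693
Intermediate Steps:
P = -7
r(F) = -7 - √(4 + F + 2*F²) (r(F) = -7 - √(F + ((F² + F*F) + 4)) = -7 - √(F + ((F² + F²) + 4)) = -7 - √(F + (2*F² + 4)) = -7 - √(F + (4 + 2*F²)) = -7 - √(4 + F + 2*F²))
c = 11633/1940 - √31/970 (c = 6 + 1/(1940/(-7 - √(4 - 8 + 2*(-8)²))) = 6 + 1/(1940/(-7 - √(4 - 8 + 2*64))) = 6 + 1/(1940/(-7 - √(4 - 8 + 128))) = 6 + 1/(1940/(-7 - √124)) = 6 + 1/(1940/(-7 - 2*√31)) = 6 + (-7/1940 - √31/970) = 11633/1940 - √31/970 ≈ 5.9907)
1/c = 1/(11633/1940 - √31/970)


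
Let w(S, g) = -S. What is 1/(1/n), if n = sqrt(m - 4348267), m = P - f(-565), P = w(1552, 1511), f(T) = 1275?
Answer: I*sqrt(4351094) ≈ 2085.9*I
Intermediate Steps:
P = -1552 (P = -1*1552 = -1552)
m = -2827 (m = -1552 - 1*1275 = -1552 - 1275 = -2827)
n = I*sqrt(4351094) (n = sqrt(-2827 - 4348267) = sqrt(-4351094) = I*sqrt(4351094) ≈ 2085.9*I)
1/(1/n) = 1/(1/(I*sqrt(4351094))) = 1/(-I*sqrt(4351094)/4351094) = I*sqrt(4351094)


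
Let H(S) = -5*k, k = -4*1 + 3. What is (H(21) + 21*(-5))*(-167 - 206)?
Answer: 37300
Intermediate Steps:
k = -1 (k = -4 + 3 = -1)
H(S) = 5 (H(S) = -5*(-1) = 5)
(H(21) + 21*(-5))*(-167 - 206) = (5 + 21*(-5))*(-167 - 206) = (5 - 105)*(-373) = -100*(-373) = 37300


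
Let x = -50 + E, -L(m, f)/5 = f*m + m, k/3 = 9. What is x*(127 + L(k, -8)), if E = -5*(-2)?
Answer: -42880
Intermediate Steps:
E = 10
k = 27 (k = 3*9 = 27)
L(m, f) = -5*m - 5*f*m (L(m, f) = -5*(f*m + m) = -5*(m + f*m) = -5*m - 5*f*m)
x = -40 (x = -50 + 10 = -40)
x*(127 + L(k, -8)) = -40*(127 - 5*27*(1 - 8)) = -40*(127 - 5*27*(-7)) = -40*(127 + 945) = -40*1072 = -42880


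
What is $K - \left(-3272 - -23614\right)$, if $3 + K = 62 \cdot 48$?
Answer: $-17369$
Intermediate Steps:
$K = 2973$ ($K = -3 + 62 \cdot 48 = -3 + 2976 = 2973$)
$K - \left(-3272 - -23614\right) = 2973 - \left(-3272 - -23614\right) = 2973 - \left(-3272 + 23614\right) = 2973 - 20342 = -17369$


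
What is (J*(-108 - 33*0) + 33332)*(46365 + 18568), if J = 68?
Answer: 1687478804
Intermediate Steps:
(J*(-108 - 33*0) + 33332)*(46365 + 18568) = (68*(-108 - 33*0) + 33332)*(46365 + 18568) = (68*(-108 + 0) + 33332)*64933 = (68*(-108) + 33332)*64933 = (-7344 + 33332)*64933 = 25988*64933 = 1687478804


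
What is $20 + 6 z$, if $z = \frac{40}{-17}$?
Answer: $\frac{100}{17} \approx 5.8824$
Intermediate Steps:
$z = - \frac{40}{17}$ ($z = 40 \left(- \frac{1}{17}\right) = - \frac{40}{17} \approx -2.3529$)
$20 + 6 z = 20 + 6 \left(- \frac{40}{17}\right) = 20 - \frac{240}{17} = \frac{100}{17}$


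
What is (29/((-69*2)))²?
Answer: 841/19044 ≈ 0.044161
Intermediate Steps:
(29/((-69*2)))² = (29/(-138))² = (29*(-1/138))² = (-29/138)² = 841/19044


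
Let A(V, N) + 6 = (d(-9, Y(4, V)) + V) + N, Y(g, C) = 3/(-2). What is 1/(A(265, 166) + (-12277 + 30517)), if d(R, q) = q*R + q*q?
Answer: 4/74723 ≈ 5.3531e-5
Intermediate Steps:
Y(g, C) = -3/2 (Y(g, C) = 3*(-1/2) = -3/2)
d(R, q) = q**2 + R*q (d(R, q) = R*q + q**2 = q**2 + R*q)
A(V, N) = 39/4 + N + V (A(V, N) = -6 + ((-3*(-9 - 3/2)/2 + V) + N) = -6 + ((-3/2*(-21/2) + V) + N) = -6 + ((63/4 + V) + N) = -6 + (63/4 + N + V) = 39/4 + N + V)
1/(A(265, 166) + (-12277 + 30517)) = 1/((39/4 + 166 + 265) + (-12277 + 30517)) = 1/(1763/4 + 18240) = 1/(74723/4) = 4/74723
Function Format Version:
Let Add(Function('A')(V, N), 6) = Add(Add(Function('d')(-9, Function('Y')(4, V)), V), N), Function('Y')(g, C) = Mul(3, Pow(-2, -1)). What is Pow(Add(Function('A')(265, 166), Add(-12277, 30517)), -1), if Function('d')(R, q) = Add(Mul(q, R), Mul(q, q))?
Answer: Rational(4, 74723) ≈ 5.3531e-5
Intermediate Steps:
Function('Y')(g, C) = Rational(-3, 2) (Function('Y')(g, C) = Mul(3, Rational(-1, 2)) = Rational(-3, 2))
Function('d')(R, q) = Add(Pow(q, 2), Mul(R, q)) (Function('d')(R, q) = Add(Mul(R, q), Pow(q, 2)) = Add(Pow(q, 2), Mul(R, q)))
Function('A')(V, N) = Add(Rational(39, 4), N, V) (Function('A')(V, N) = Add(-6, Add(Add(Mul(Rational(-3, 2), Add(-9, Rational(-3, 2))), V), N)) = Add(-6, Add(Add(Mul(Rational(-3, 2), Rational(-21, 2)), V), N)) = Add(-6, Add(Add(Rational(63, 4), V), N)) = Add(-6, Add(Rational(63, 4), N, V)) = Add(Rational(39, 4), N, V))
Pow(Add(Function('A')(265, 166), Add(-12277, 30517)), -1) = Pow(Add(Add(Rational(39, 4), 166, 265), Add(-12277, 30517)), -1) = Pow(Add(Rational(1763, 4), 18240), -1) = Pow(Rational(74723, 4), -1) = Rational(4, 74723)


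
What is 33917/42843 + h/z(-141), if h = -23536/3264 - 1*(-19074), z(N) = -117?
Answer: -55277890973/340858908 ≈ -162.17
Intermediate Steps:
h = 3889625/204 (h = -23536*1/3264 + 19074 = -1471/204 + 19074 = 3889625/204 ≈ 19067.)
33917/42843 + h/z(-141) = 33917/42843 + (3889625/204)/(-117) = 33917*(1/42843) + (3889625/204)*(-1/117) = 33917/42843 - 3889625/23868 = -55277890973/340858908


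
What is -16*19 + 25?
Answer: -279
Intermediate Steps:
-16*19 + 25 = -304 + 25 = -279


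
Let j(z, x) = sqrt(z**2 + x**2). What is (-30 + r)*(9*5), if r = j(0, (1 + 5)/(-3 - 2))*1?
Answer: -1296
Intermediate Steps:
j(z, x) = sqrt(x**2 + z**2)
r = 6/5 (r = sqrt(((1 + 5)/(-3 - 2))**2 + 0**2)*1 = sqrt((6/(-5))**2 + 0)*1 = sqrt((6*(-1/5))**2 + 0)*1 = sqrt((-6/5)**2 + 0)*1 = sqrt(36/25 + 0)*1 = sqrt(36/25)*1 = (6/5)*1 = 6/5 ≈ 1.2000)
(-30 + r)*(9*5) = (-30 + 6/5)*(9*5) = -144/5*45 = -1296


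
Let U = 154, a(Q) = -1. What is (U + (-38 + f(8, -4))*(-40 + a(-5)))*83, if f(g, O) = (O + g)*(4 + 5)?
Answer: 19588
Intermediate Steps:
f(g, O) = 9*O + 9*g (f(g, O) = (O + g)*9 = 9*O + 9*g)
(U + (-38 + f(8, -4))*(-40 + a(-5)))*83 = (154 + (-38 + (9*(-4) + 9*8))*(-40 - 1))*83 = (154 + (-38 + (-36 + 72))*(-41))*83 = (154 + (-38 + 36)*(-41))*83 = (154 - 2*(-41))*83 = (154 + 82)*83 = 236*83 = 19588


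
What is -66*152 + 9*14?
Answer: -9906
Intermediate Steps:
-66*152 + 9*14 = -10032 + 126 = -9906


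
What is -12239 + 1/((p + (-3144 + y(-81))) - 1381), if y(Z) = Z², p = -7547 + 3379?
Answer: -26093549/2132 ≈ -12239.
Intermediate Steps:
p = -4168
-12239 + 1/((p + (-3144 + y(-81))) - 1381) = -12239 + 1/((-4168 + (-3144 + (-81)²)) - 1381) = -12239 + 1/((-4168 + (-3144 + 6561)) - 1381) = -12239 + 1/((-4168 + 3417) - 1381) = -12239 + 1/(-751 - 1381) = -12239 + 1/(-2132) = -12239 - 1/2132 = -26093549/2132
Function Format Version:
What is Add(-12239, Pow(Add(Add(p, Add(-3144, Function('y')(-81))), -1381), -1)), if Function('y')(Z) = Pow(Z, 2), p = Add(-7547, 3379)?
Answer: Rational(-26093549, 2132) ≈ -12239.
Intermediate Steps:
p = -4168
Add(-12239, Pow(Add(Add(p, Add(-3144, Function('y')(-81))), -1381), -1)) = Add(-12239, Pow(Add(Add(-4168, Add(-3144, Pow(-81, 2))), -1381), -1)) = Add(-12239, Pow(Add(Add(-4168, Add(-3144, 6561)), -1381), -1)) = Add(-12239, Pow(Add(Add(-4168, 3417), -1381), -1)) = Add(-12239, Pow(Add(-751, -1381), -1)) = Add(-12239, Pow(-2132, -1)) = Add(-12239, Rational(-1, 2132)) = Rational(-26093549, 2132)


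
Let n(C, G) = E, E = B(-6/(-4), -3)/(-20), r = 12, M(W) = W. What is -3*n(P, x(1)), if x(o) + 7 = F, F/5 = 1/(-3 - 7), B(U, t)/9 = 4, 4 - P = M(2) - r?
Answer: 27/5 ≈ 5.4000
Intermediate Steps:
P = 14 (P = 4 - (2 - 1*12) = 4 - (2 - 12) = 4 - 1*(-10) = 4 + 10 = 14)
B(U, t) = 36 (B(U, t) = 9*4 = 36)
F = -½ (F = 5/(-3 - 7) = 5/(-10) = 5*(-⅒) = -½ ≈ -0.50000)
x(o) = -15/2 (x(o) = -7 - ½ = -15/2)
E = -9/5 (E = 36/(-20) = 36*(-1/20) = -9/5 ≈ -1.8000)
n(C, G) = -9/5
-3*n(P, x(1)) = -3*(-9/5) = 27/5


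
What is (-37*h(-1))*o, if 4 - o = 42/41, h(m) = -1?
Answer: 4514/41 ≈ 110.10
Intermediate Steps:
o = 122/41 (o = 4 - 42/41 = 122/41 ≈ 2.9756)
(-37*h(-1))*o = -37*(-1)*(122/41) = 37*(122/41) = 4514/41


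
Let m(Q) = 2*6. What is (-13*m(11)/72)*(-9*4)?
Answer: 78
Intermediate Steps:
m(Q) = 12
(-13*m(11)/72)*(-9*4) = (-156/72)*(-9*4) = -156/72*(-36) = -13*⅙*(-36) = -13/6*(-36) = 78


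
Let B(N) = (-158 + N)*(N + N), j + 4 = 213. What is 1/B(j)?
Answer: 1/21318 ≈ 4.6909e-5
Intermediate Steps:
j = 209 (j = -4 + 213 = 209)
B(N) = 2*N*(-158 + N) (B(N) = (-158 + N)*(2*N) = 2*N*(-158 + N))
1/B(j) = 1/(2*209*(-158 + 209)) = 1/(2*209*51) = 1/21318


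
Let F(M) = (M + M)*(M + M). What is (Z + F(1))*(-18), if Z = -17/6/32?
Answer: -2253/32 ≈ -70.406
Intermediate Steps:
Z = -17/192 (Z = -17*1/6*(1/32) = -17/6*1/32 = -17/192 ≈ -0.088542)
F(M) = 4*M**2 (F(M) = (2*M)*(2*M) = 4*M**2)
(Z + F(1))*(-18) = (-17/192 + 4*1**2)*(-18) = (-17/192 + 4*1)*(-18) = (-17/192 + 4)*(-18) = (751/192)*(-18) = -2253/32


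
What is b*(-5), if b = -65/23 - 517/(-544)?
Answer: 117345/12512 ≈ 9.3786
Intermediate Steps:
b = -23469/12512 (b = -65*1/23 - 517*(-1/544) = -65/23 + 517/544 = -23469/12512 ≈ -1.8757)
b*(-5) = -23469/12512*(-5) = 117345/12512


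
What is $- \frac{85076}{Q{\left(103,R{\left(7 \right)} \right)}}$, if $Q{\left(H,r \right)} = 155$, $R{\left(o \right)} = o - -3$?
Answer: $- \frac{85076}{155} \approx -548.88$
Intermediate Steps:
$R{\left(o \right)} = 3 + o$ ($R{\left(o \right)} = o + 3 = 3 + o$)
$- \frac{85076}{Q{\left(103,R{\left(7 \right)} \right)}} = - \frac{85076}{155}$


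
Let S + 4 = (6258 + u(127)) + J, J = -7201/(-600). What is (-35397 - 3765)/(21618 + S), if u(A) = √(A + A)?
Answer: -393117578377200/279906226180801 + 14098320000*√254/279906226180801 ≈ -1.4037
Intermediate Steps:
J = 7201/600 (J = -7201*(-1/600) = 7201/600 ≈ 12.002)
u(A) = √2*√A (u(A) = √(2*A) = √2*√A)
S = 3759601/600 + √254 (S = -4 + ((6258 + √2*√127) + 7201/600) = -4 + ((6258 + √254) + 7201/600) = -4 + (3762001/600 + √254) = 3759601/600 + √254 ≈ 6281.9)
(-35397 - 3765)/(21618 + S) = (-35397 - 3765)/(21618 + (3759601/600 + √254)) = -39162/(16730401/600 + √254)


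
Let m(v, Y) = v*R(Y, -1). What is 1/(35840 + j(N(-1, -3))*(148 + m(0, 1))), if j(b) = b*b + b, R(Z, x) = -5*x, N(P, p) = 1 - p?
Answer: 1/38800 ≈ 2.5773e-5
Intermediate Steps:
m(v, Y) = 5*v (m(v, Y) = v*(-5*(-1)) = v*5 = 5*v)
j(b) = b + b² (j(b) = b² + b = b + b²)
1/(35840 + j(N(-1, -3))*(148 + m(0, 1))) = 1/(35840 + ((1 - 1*(-3))*(1 + (1 - 1*(-3))))*(148 + 5*0)) = 1/(35840 + ((1 + 3)*(1 + (1 + 3)))*(148 + 0)) = 1/(35840 + (4*(1 + 4))*148) = 1/(35840 + (4*5)*148) = 1/(35840 + 20*148) = 1/(35840 + 2960) = 1/38800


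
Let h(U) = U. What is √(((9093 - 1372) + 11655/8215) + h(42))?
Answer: 2*√5239913105/1643 ≈ 88.116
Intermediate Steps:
√(((9093 - 1372) + 11655/8215) + h(42)) = √(((9093 - 1372) + 11655/8215) + 42) = √((7721 + 11655*(1/8215)) + 42) = √((7721 + 2331/1643) + 42) = √(12687934/1643 + 42) = √(12756940/1643) = 2*√5239913105/1643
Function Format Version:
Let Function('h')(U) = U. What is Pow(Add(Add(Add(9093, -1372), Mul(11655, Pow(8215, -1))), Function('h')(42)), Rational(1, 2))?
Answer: Mul(Rational(2, 1643), Pow(5239913105, Rational(1, 2))) ≈ 88.116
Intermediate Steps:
Pow(Add(Add(Add(9093, -1372), Mul(11655, Pow(8215, -1))), Function('h')(42)), Rational(1, 2)) = Pow(Add(Add(Add(9093, -1372), Mul(11655, Pow(8215, -1))), 42), Rational(1, 2)) = Pow(Add(Add(7721, Mul(11655, Rational(1, 8215))), 42), Rational(1, 2)) = Pow(Add(Add(7721, Rational(2331, 1643)), 42), Rational(1, 2)) = Pow(Add(Rational(12687934, 1643), 42), Rational(1, 2)) = Pow(Rational(12756940, 1643), Rational(1, 2)) = Mul(Rational(2, 1643), Pow(5239913105, Rational(1, 2)))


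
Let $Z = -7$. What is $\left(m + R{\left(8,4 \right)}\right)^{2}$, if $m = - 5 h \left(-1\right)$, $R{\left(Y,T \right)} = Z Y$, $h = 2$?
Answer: $2116$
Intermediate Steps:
$R{\left(Y,T \right)} = - 7 Y$
$m = 10$ ($m = \left(-5\right) 2 \left(-1\right) = \left(-10\right) \left(-1\right) = 10$)
$\left(m + R{\left(8,4 \right)}\right)^{2} = \left(10 - 56\right)^{2} = \left(-46\right)^{2} = 2116$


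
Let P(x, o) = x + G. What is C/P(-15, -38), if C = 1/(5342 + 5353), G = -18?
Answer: -1/352935 ≈ -2.8334e-6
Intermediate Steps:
P(x, o) = -18 + x (P(x, o) = x - 18 = -18 + x)
C = 1/10695 ≈ 9.3502e-5
C/P(-15, -38) = 1/(10695*(-18 - 15)) = (1/10695)/(-33) = (1/10695)*(-1/33) = -1/352935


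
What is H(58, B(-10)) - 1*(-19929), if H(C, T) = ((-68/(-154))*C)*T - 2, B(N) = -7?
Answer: 217225/11 ≈ 19748.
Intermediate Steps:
H(C, T) = -2 + 34*C*T/77 (H(C, T) = ((-68*(-1/154))*C)*T - 2 = (34*C/77)*T - 2 = 34*C*T/77 - 2 = -2 + 34*C*T/77)
H(58, B(-10)) - 1*(-19929) = (-2 + (34/77)*58*(-7)) - 1*(-19929) = (-2 - 1972/11) + 19929 = -1994/11 + 19929 = 217225/11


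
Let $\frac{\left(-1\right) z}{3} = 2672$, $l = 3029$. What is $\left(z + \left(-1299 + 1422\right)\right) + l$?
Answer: $-4864$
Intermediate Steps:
$z = -8016$ ($z = \left(-3\right) 2672 = -8016$)
$\left(z + \left(-1299 + 1422\right)\right) + l = \left(-8016 + \left(-1299 + 1422\right)\right) + 3029 = \left(-8016 + 123\right) + 3029 = -7893 + 3029 = -4864$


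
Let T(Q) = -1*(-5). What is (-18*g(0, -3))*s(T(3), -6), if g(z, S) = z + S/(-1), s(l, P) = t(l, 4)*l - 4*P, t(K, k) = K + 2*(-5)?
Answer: 54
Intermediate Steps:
t(K, k) = -10 + K (t(K, k) = K - 10 = -10 + K)
T(Q) = 5
s(l, P) = -4*P + l*(-10 + l) (s(l, P) = (-10 + l)*l - 4*P = l*(-10 + l) - 4*P = -4*P + l*(-10 + l))
g(z, S) = z - S (g(z, S) = z + S*(-1) = z - S)
(-18*g(0, -3))*s(T(3), -6) = (-18*(0 - 1*(-3)))*(-4*(-6) + 5*(-10 + 5)) = (-18*(0 + 3))*(24 + 5*(-5)) = (-18*3)*(24 - 25) = -54*(-1) = 54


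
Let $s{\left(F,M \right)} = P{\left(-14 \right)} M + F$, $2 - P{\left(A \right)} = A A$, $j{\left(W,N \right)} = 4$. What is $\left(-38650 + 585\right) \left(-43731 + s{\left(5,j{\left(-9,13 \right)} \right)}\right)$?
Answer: $1693968630$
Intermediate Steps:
$P{\left(A \right)} = 2 - A^{2}$ ($P{\left(A \right)} = 2 - A A = 2 - A^{2}$)
$s{\left(F,M \right)} = F - 194 M$ ($s{\left(F,M \right)} = \left(2 - \left(-14\right)^{2}\right) M + F = \left(2 - 196\right) M + F = - 194 M + F = F - 194 M$)
$\left(-38650 + 585\right) \left(-43731 + s{\left(5,j{\left(-9,13 \right)} \right)}\right) = \left(-38650 + 585\right) \left(-43731 + \left(5 - 776\right)\right) = - 38065 \left(-43731 + \left(5 - 776\right)\right) = - 38065 \left(-43731 - 771\right) = \left(-38065\right) \left(-44502\right) = 1693968630$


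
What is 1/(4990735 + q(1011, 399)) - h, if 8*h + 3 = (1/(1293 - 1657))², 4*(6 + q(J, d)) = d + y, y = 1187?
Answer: 3967817123173/10580866627968 ≈ 0.37500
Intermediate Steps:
q(J, d) = 1163/4 + d/4 (q(J, d) = -6 + (d + 1187)/4 = -6 + (1187 + d)/4 = -6 + (1187/4 + d/4) = 1163/4 + d/4)
h = -397487/1059968 (h = -3/8 + (1/(1293 - 1657))²/8 = -3/8 + (1/(-364))²/8 = -3/8 + (-1/364)²/8 = -3/8 + (⅛)*(1/132496) = -3/8 + 1/1059968 = -397487/1059968 ≈ -0.37500)
1/(4990735 + q(1011, 399)) - h = 1/(4990735 + (1163/4 + (¼)*399)) - 1*(-397487/1059968) = 1/(4990735 + (1163/4 + 399/4)) + 397487/1059968 = 1/(4990735 + 781/2) + 397487/1059968 = 1/(9982251/2) + 397487/1059968 = 2/9982251 + 397487/1059968 = 3967817123173/10580866627968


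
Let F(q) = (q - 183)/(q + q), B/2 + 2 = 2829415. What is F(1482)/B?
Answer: 433/5590920088 ≈ 7.7447e-8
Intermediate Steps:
B = 5658826 (B = -4 + 2*2829415 = -4 + 5658830 = 5658826)
F(q) = (-183 + q)/(2*q) (F(q) = (-183 + q)/((2*q)) = (-183 + q)*(1/(2*q)) = (-183 + q)/(2*q))
F(1482)/B = ((½)*(-183 + 1482)/1482)/5658826 = ((½)*(1/1482)*1299)*(1/5658826) = (433/988)*(1/5658826) = 433/5590920088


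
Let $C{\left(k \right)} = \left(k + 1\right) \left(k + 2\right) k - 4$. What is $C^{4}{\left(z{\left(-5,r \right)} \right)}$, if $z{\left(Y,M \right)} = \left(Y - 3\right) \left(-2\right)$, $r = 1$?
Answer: $572724541808896$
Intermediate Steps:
$z{\left(Y,M \right)} = 6 - 2 Y$ ($z{\left(Y,M \right)} = \left(-3 + Y\right) \left(-2\right) = 6 - 2 Y$)
$C{\left(k \right)} = -4 + k \left(1 + k\right) \left(2 + k\right)$ ($C{\left(k \right)} = \left(1 + k\right) \left(2 + k\right) k - 4 = k \left(1 + k\right) \left(2 + k\right) - 4 = -4 + k \left(1 + k\right) \left(2 + k\right)$)
$C^{4}{\left(z{\left(-5,r \right)} \right)} = \left(-4 + \left(6 - -10\right)^{3} + 2 \left(6 - -10\right) + 3 \left(6 - -10\right)^{2}\right)^{4} = \left(-4 + \left(6 + 10\right)^{3} + 2 \left(6 + 10\right) + 3 \left(6 + 10\right)^{2}\right)^{4} = \left(-4 + 16^{3} + 2 \cdot 16 + 3 \cdot 16^{2}\right)^{4} = \left(-4 + 4096 + 32 + 3 \cdot 256\right)^{4} = \left(-4 + 4096 + 32 + 768\right)^{4} = 4892^{4} = 572724541808896$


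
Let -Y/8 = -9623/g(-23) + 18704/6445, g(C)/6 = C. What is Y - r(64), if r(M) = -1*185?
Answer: -176135123/444705 ≈ -396.07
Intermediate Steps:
g(C) = 6*C
r(M) = -185
Y = -258405548/444705 (Y = -8*(-9623/(6*(-23)) + 18704/6445) = -8*(-9623/(-138) + 18704*(1/6445)) = -8*(-9623*(-1/138) + 18704/6445) = -8*(9623/138 + 18704/6445) = -8*64601387/889410 = -258405548/444705 ≈ -581.07)
Y - r(64) = -258405548/444705 - 1*(-185) = -258405548/444705 + 185 = -176135123/444705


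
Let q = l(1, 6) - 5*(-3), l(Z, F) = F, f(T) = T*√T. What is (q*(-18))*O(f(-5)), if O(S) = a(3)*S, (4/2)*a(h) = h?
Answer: 2835*I*√5 ≈ 6339.3*I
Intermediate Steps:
a(h) = h/2
f(T) = T^(3/2)
O(S) = 3*S/2 (O(S) = ((½)*3)*S = 3*S/2)
q = 21 (q = 6 - 5*(-3) = 6 + 15 = 21)
(q*(-18))*O(f(-5)) = (21*(-18))*(3*(-5)^(3/2)/2) = -567*(-5*I*√5) = -(-2835)*I*√5 = 2835*I*√5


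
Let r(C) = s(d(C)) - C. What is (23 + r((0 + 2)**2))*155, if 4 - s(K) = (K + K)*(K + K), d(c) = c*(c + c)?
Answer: -631315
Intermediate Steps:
d(c) = 2*c**2 (d(c) = c*(2*c) = 2*c**2)
s(K) = 4 - 4*K**2 (s(K) = 4 - (K + K)*(K + K) = 4 - 2*K*2*K = 4 - 4*K**2)
r(C) = 4 - C - 16*C**4 (r(C) = (4 - 4*4*C**4) - C = (4 - 16*C**4) - C = 4 - C - 16*C**4)
(23 + r((0 + 2)**2))*155 = (23 + (4 - (0 + 2)**2 - 16*(0 + 2)**8))*155 = (23 + (4 - 1*2**2 - 16*(2**2)**4))*155 = (23 + (4 - 1*4 - 16*4**4))*155 = (23 + (4 - 4 - 16*256))*155 = (23 + (4 - 4 - 4096))*155 = (23 - 4096)*155 = -4073*155 = -631315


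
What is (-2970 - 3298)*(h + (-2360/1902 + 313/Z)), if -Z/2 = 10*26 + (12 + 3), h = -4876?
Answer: 7995894743042/261525 ≈ 3.0574e+7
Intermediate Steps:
Z = -550 (Z = -2*(10*26 + (12 + 3)) = -2*(260 + 15) = -2*275 = -550)
(-2970 - 3298)*(h + (-2360/1902 + 313/Z)) = (-2970 - 3298)*(-4876 + (-2360/1902 + 313/(-550))) = -6268*(-4876 + (-2360*1/1902 + 313*(-1/550))) = -6268*(-4876 + (-1180/951 - 313/550)) = -6268*(-4876 - 946663/523050) = -6268*(-2551338463/523050) = 7995894743042/261525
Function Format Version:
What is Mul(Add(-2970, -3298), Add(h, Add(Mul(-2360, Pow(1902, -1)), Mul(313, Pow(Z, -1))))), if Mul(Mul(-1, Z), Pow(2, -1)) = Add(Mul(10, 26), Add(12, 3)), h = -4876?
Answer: Rational(7995894743042, 261525) ≈ 3.0574e+7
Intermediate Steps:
Z = -550 (Z = Mul(-2, Add(Mul(10, 26), Add(12, 3))) = Mul(-2, Add(260, 15)) = Mul(-2, 275) = -550)
Mul(Add(-2970, -3298), Add(h, Add(Mul(-2360, Pow(1902, -1)), Mul(313, Pow(Z, -1))))) = Mul(Add(-2970, -3298), Add(-4876, Add(Mul(-2360, Pow(1902, -1)), Mul(313, Pow(-550, -1))))) = Mul(-6268, Add(-4876, Add(Mul(-2360, Rational(1, 1902)), Mul(313, Rational(-1, 550))))) = Mul(-6268, Add(-4876, Add(Rational(-1180, 951), Rational(-313, 550)))) = Mul(-6268, Add(-4876, Rational(-946663, 523050))) = Mul(-6268, Rational(-2551338463, 523050)) = Rational(7995894743042, 261525)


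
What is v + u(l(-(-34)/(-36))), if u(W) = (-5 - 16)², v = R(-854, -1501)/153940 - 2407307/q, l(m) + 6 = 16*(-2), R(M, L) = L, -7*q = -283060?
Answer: 415543908057/1089356410 ≈ 381.46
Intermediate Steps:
q = 283060/7 (q = -⅐*(-283060) = 283060/7 ≈ 40437.)
l(m) = -38 (l(m) = -6 + 16*(-2) = -6 - 32 = -38)
v = -64862268753/1089356410 (v = -1501/153940 - 2407307/283060/7 = -1501*1/153940 - 2407307*7/283060 = -1501/153940 - 16851149/283060 = -64862268753/1089356410 ≈ -59.542)
u(W) = 441 (u(W) = (-21)² = 441)
v + u(l(-(-34)/(-36))) = -64862268753/1089356410 + 441 = 415543908057/1089356410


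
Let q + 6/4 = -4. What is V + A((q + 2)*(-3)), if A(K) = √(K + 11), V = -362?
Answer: -362 + √86/2 ≈ -357.36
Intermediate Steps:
q = -11/2 (q = -3/2 - 4 = -11/2 ≈ -5.5000)
A(K) = √(11 + K)
V + A((q + 2)*(-3)) = -362 + √(11 + (-11/2 + 2)*(-3)) = -362 + √(11 - 7/2*(-3)) = -362 + √(11 + 21/2) = -362 + √(43/2) = -362 + √86/2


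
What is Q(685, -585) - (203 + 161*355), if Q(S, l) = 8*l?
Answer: -62038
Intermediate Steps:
Q(685, -585) - (203 + 161*355) = 8*(-585) - (203 + 161*355) = -4680 - (203 + 57155) = -4680 - 1*57358 = -4680 - 57358 = -62038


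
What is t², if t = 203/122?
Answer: 41209/14884 ≈ 2.7687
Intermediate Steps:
t = 203/122 (t = 203*(1/122) = 203/122 ≈ 1.6639)
t² = (203/122)² = 41209/14884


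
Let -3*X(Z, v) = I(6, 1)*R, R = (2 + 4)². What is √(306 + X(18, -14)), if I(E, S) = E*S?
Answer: 3*√26 ≈ 15.297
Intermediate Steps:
R = 36 (R = 6² = 36)
X(Z, v) = -72 (X(Z, v) = -6*1*36/3 = -2*36 = -⅓*216 = -72)
√(306 + X(18, -14)) = √(306 - 72) = √234 = 3*√26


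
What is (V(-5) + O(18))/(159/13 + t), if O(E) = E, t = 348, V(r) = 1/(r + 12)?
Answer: 1651/32781 ≈ 0.050365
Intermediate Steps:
V(r) = 1/(12 + r)
(V(-5) + O(18))/(159/13 + t) = (1/(12 - 5) + 18)/(159/13 + 348) = (1/7 + 18)/(159*(1/13) + 348) = (1/7 + 18)/(159/13 + 348) = 127/(7*(4683/13)) = (127/7)*(13/4683) = 1651/32781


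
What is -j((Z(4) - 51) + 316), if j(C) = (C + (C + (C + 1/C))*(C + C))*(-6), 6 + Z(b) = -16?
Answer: 1418646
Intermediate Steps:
Z(b) = -22 (Z(b) = -6 - 16 = -22)
j(C) = -6*C - 12*C*(1/C + 2*C) (j(C) = (C + (1/C + 2*C)*(2*C))*(-6) = (C + 2*C*(1/C + 2*C))*(-6) = -6*C - 12*C*(1/C + 2*C))
-j((Z(4) - 51) + 316) = -(-12 - 24*((-22 - 51) + 316)² - 6*((-22 - 51) + 316)) = -(-12 - 24*(-73 + 316)² - 6*(-73 + 316)) = -(-12 - 24*243² - 6*243) = -(-12 - 24*59049 - 1458) = -(-12 - 1417176 - 1458) = -1*(-1418646) = 1418646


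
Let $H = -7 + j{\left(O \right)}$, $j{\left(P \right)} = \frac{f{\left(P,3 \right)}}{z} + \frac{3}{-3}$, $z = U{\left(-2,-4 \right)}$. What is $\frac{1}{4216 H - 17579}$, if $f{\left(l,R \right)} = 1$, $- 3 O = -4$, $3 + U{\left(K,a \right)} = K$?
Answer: $- \frac{5}{260751} \approx -1.9175 \cdot 10^{-5}$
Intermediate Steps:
$U{\left(K,a \right)} = -3 + K$
$O = \frac{4}{3}$ ($O = \left(- \frac{1}{3}\right) \left(-4\right) = \frac{4}{3} \approx 1.3333$)
$z = -5$ ($z = -3 - 2 = -5$)
$j{\left(P \right)} = - \frac{6}{5}$ ($j{\left(P \right)} = 1 \frac{1}{-5} + \frac{3}{-3} = 1 \left(- \frac{1}{5}\right) + 3 \left(- \frac{1}{3}\right) = - \frac{1}{5} - 1 = - \frac{6}{5}$)
$H = - \frac{41}{5}$ ($H = -7 - \frac{6}{5} = - \frac{41}{5} \approx -8.2$)
$\frac{1}{4216 H - 17579} = \frac{1}{4216 \left(- \frac{41}{5}\right) - 17579} = \frac{1}{- \frac{172856}{5} - 17579} = \frac{1}{- \frac{260751}{5}} = - \frac{5}{260751}$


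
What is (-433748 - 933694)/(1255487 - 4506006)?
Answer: 3726/8857 ≈ 0.42068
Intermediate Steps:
(-433748 - 933694)/(1255487 - 4506006) = -1367442/(-3250519) = -1367442*(-1/3250519) = 3726/8857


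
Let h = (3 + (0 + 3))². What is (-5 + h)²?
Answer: 961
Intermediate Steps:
h = 36 (h = (3 + 3)² = 6² = 36)
(-5 + h)² = (-5 + 36)² = 31² = 961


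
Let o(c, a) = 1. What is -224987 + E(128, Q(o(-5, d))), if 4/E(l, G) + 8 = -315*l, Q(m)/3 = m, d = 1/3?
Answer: -2268318935/10082 ≈ -2.2499e+5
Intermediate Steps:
d = ⅓ (d = 1*(⅓) = ⅓ ≈ 0.33333)
Q(m) = 3*m
E(l, G) = 4/(-8 - 315*l)
-224987 + E(128, Q(o(-5, d))) = -224987 - 4/(8 + 315*128) = -224987 - 4/(8 + 40320) = -224987 - 4/40328 = -224987 - 4*1/40328 = -224987 - 1/10082 = -2268318935/10082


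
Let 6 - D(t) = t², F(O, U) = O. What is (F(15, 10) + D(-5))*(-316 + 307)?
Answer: 36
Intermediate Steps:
D(t) = 6 - t²
(F(15, 10) + D(-5))*(-316 + 307) = (15 + (6 - 1*(-5)²))*(-316 + 307) = (15 + (6 - 1*25))*(-9) = (15 + (6 - 25))*(-9) = (15 - 19)*(-9) = -4*(-9) = 36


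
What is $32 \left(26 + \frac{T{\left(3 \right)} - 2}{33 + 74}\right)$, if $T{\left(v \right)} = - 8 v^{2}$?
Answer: $\frac{86656}{107} \approx 809.87$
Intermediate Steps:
$32 \left(26 + \frac{T{\left(3 \right)} - 2}{33 + 74}\right) = 32 \left(26 + \frac{- 8 \cdot 3^{2} - 2}{33 + 74}\right) = 32 \left(26 + \frac{\left(-8\right) 9 - 2}{107}\right) = 32 \left(26 + \left(-72 - 2\right) \frac{1}{107}\right) = 32 \left(26 - \frac{74}{107}\right) = 32 \cdot \frac{2708}{107} = \frac{86656}{107}$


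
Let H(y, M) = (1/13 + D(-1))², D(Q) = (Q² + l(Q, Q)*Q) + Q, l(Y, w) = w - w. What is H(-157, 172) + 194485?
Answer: 32867966/169 ≈ 1.9449e+5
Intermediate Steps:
l(Y, w) = 0
D(Q) = Q + Q² (D(Q) = (Q² + 0*Q) + Q = (Q² + 0) + Q = Q² + Q = Q + Q²)
H(y, M) = 1/169 (H(y, M) = (1/13 - (1 - 1))² = (1/13 - 1*0)² = (1/13 + 0)² = (1/13)² = 1/169)
H(-157, 172) + 194485 = 1/169 + 194485 = 32867966/169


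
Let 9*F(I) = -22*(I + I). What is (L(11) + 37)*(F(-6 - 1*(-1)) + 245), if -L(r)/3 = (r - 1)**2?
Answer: -637775/9 ≈ -70864.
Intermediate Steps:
L(r) = -3*(-1 + r)**2 (L(r) = -3*(r - 1)**2 = -3*(-1 + r)**2)
F(I) = -44*I/9 (F(I) = (-22*(I + I))/9 = (-44*I)/9 = -44*I/9)
(L(11) + 37)*(F(-6 - 1*(-1)) + 245) = (-3*(-1 + 11)**2 + 37)*(-44*(-6 - 1*(-1))/9 + 245) = (-3*10**2 + 37)*(-44*(-6 + 1)/9 + 245) = (-3*100 + 37)*(-44/9*(-5) + 245) = (-300 + 37)*(220/9 + 245) = -263*2425/9 = -637775/9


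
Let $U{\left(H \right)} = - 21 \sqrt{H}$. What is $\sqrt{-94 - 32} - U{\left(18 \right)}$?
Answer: $63 \sqrt{2} + 3 i \sqrt{14} \approx 89.095 + 11.225 i$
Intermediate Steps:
$\sqrt{-94 - 32} - U{\left(18 \right)} = \sqrt{-94 - 32} - - 21 \sqrt{18} = \sqrt{-126} - - 21 \cdot 3 \sqrt{2} = 3 i \sqrt{14} - - 63 \sqrt{2} = 3 i \sqrt{14} + 63 \sqrt{2} = 63 \sqrt{2} + 3 i \sqrt{14}$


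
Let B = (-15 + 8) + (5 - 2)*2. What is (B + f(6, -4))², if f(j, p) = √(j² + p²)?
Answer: 53 - 4*√13 ≈ 38.578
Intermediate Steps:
B = -1 (B = -7 + 3*2 = -7 + 6 = -1)
(B + f(6, -4))² = (-1 + √(6² + (-4)²))² = (-1 + √(36 + 16))² = (-1 + √52)² = (-1 + 2*√13)²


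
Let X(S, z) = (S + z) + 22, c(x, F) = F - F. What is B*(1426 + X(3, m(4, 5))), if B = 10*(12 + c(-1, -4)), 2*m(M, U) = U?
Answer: 174420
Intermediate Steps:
c(x, F) = 0
m(M, U) = U/2
X(S, z) = 22 + S + z
B = 120 (B = 10*(12 + 0) = 10*12 = 120)
B*(1426 + X(3, m(4, 5))) = 120*(1426 + (22 + 3 + (½)*5)) = 120*(1426 + (22 + 3 + 5/2)) = 120*(1426 + 55/2) = 120*(2907/2) = 174420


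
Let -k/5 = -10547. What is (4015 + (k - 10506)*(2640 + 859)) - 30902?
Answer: 147732384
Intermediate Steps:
k = 52735 (k = -5*(-10547) = 52735)
(4015 + (k - 10506)*(2640 + 859)) - 30902 = (4015 + (52735 - 10506)*(2640 + 859)) - 30902 = (4015 + 42229*3499) - 30902 = (4015 + 147759271) - 30902 = 147763286 - 30902 = 147732384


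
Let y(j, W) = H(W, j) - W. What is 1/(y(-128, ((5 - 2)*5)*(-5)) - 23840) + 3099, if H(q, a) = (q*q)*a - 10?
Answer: 2304958724/743775 ≈ 3099.0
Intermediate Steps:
H(q, a) = -10 + a*q**2 (H(q, a) = q**2*a - 10 = a*q**2 - 10 = -10 + a*q**2)
y(j, W) = -10 - W + j*W**2 (y(j, W) = (-10 + j*W**2) - W = -10 - W + j*W**2)
1/(y(-128, ((5 - 2)*5)*(-5)) - 23840) + 3099 = 1/((-10 - (5 - 2)*5*(-5) - 128*625*(5 - 2)**2) - 23840) + 3099 = 1/((-10 - 3*5*(-5) - 128*((3*5)*(-5))**2) - 23840) + 3099 = 1/((-10 - 15*(-5) - 128*(15*(-5))**2) - 23840) + 3099 = 1/((-10 - 1*(-75) - 128*(-75)**2) - 23840) + 3099 = 1/((-10 + 75 - 128*5625) - 23840) + 3099 = 1/((-10 + 75 - 720000) - 23840) + 3099 = 1/(-719935 - 23840) + 3099 = 1/(-743775) + 3099 = -1/743775 + 3099 = 2304958724/743775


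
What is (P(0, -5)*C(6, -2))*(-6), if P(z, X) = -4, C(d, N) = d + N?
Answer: 96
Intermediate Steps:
C(d, N) = N + d
(P(0, -5)*C(6, -2))*(-6) = -4*(-2 + 6)*(-6) = -4*4*(-6) = -16*(-6) = 96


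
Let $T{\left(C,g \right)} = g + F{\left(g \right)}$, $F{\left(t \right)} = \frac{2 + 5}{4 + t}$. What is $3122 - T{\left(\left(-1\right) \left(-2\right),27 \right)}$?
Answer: $\frac{95938}{31} \approx 3094.8$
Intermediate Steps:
$F{\left(t \right)} = \frac{7}{4 + t}$
$T{\left(C,g \right)} = g + \frac{7}{4 + g}$
$3122 - T{\left(\left(-1\right) \left(-2\right),27 \right)} = 3122 - \frac{7 + 27 \left(4 + 27\right)}{4 + 27} = 3122 - \frac{7 + 27 \cdot 31}{31} = 3122 - \frac{7 + 837}{31} = 3122 - \frac{1}{31} \cdot 844 = 3122 - \frac{844}{31} = \frac{95938}{31}$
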